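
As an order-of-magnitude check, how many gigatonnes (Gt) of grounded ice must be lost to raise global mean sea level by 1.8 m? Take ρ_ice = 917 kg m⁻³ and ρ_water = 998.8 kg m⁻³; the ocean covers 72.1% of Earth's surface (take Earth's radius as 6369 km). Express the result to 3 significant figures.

≈ 6.61×10^5 Gt

Required water volume = Δh × A = 1.8 m × 3.68×10^14 m² = 6.615×10^14 m³.
ρ_w = 998.8 kg m⁻³, so the mass of water = 6.615×10^14 m³ × 998.8 kg m⁻³ = 6.608×10^17 kg = 6.61×10^5 Gt (and the same mass of ice, by conservation).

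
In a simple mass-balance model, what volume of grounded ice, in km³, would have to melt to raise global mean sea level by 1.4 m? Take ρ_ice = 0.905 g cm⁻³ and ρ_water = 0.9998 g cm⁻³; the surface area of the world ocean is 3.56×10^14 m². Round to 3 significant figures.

Required water volume = Δh × A = 1.4 m × 3.56×10^14 m² = 4.984×10^14 m³ = 4.984×10^5 km³.
Ice volume = water volume × ρ_w/ρ_ice = 4.984×10^5 × 999.8/905 = 5.51×10^5 km³.

≈ 5.51×10^5 km³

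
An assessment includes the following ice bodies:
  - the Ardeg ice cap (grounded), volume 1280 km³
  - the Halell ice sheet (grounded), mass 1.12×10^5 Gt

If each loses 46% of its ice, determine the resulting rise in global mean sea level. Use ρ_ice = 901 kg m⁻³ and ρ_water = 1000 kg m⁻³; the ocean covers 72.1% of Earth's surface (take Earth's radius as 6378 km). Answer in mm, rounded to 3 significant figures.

Ardeg: 0.46 × 1280 km³ × (901/1000) = 530.5 km³ of water.
Halell: 0.46 × 1.12×10^5 Gt = 5.152×10^16 kg; dividing by ρ_w = 1000 kg m⁻³ gives 5.152×10^13 m³ of water.
Total added water ≈ 5.205×10^13 m³ over 3.69×10^14 m² → Δh = 0.141 m = 141 mm.

≈ 141 mm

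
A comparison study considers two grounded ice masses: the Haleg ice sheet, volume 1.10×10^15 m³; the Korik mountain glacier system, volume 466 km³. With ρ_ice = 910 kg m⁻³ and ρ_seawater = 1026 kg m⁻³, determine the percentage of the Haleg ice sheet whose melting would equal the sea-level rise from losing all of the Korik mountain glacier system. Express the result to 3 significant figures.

Equal sea-level rise means equal mass of meltwater, i.e. equal mass of ice lost.
Ice mass of Korik: 4.241×10^14 kg; ice mass of Haleg: 1.001×10^18 kg.
Fraction required = 4.241×10^14 / 1.001×10^18 = 4.24×10^-4 → 0.0424 %.

≈ 0.0424 %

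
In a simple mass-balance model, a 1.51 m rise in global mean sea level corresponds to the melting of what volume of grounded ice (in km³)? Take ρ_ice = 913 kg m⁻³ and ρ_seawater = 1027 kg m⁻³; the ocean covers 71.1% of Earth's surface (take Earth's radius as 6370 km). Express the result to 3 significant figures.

Required water volume = Δh × A = 1.51 m × 3.63×10^14 m² = 5.474×10^14 m³ = 5.474×10^5 km³.
Ice volume = water volume × ρ_w/ρ_ice = 5.474×10^5 × 1027/913 = 6.16×10^5 km³.

≈ 6.16×10^5 km³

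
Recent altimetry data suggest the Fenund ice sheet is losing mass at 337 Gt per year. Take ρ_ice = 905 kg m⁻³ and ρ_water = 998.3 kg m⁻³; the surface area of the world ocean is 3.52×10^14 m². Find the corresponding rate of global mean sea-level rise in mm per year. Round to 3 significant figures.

ρ_w = 998.3 kg m⁻³. Annual water volume added = 337 Gt / ρ_w = 3.370×10^14 kg / 998.3 kg m⁻³ = 3.376×10^11 m³.
Δh per year = 3.376×10^11 / 3.52×10^14 = 9.59×10^-4 m = 0.959 mm.

≈ 0.959 mm/yr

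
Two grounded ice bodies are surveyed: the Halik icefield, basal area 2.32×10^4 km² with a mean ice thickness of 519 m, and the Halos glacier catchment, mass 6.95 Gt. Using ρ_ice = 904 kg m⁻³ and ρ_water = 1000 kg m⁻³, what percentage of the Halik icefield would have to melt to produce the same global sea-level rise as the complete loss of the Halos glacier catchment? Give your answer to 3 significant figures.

≈ 0.0639 %

Equal sea-level rise means equal mass of meltwater, i.e. equal mass of ice lost.
Ice mass of Halos: 6.950×10^12 kg; ice mass of Halik: 1.088×10^16 kg.
Fraction required = 6.950×10^12 / 1.088×10^16 = 6.39×10^-4 → 0.0639 %.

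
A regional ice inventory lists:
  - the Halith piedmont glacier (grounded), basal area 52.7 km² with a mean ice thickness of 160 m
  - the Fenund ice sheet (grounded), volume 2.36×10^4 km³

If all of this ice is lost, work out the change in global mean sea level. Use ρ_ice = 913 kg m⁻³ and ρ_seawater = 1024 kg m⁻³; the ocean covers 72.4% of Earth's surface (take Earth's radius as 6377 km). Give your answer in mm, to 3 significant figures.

Halith: ice volume = 52.7 km² × 160 m = 8.432 km³; 8.432 × (913/1024) = 7.518 km³ of water.
Fenund: 2.36×10^4 km³ × (913/1024) = 2.104×10^4 km³ of water.
Total added water ≈ 2.105×10^13 m³ over 3.70×10^14 m² → Δh = 0.0569 m = 56.9 mm.

≈ 56.9 mm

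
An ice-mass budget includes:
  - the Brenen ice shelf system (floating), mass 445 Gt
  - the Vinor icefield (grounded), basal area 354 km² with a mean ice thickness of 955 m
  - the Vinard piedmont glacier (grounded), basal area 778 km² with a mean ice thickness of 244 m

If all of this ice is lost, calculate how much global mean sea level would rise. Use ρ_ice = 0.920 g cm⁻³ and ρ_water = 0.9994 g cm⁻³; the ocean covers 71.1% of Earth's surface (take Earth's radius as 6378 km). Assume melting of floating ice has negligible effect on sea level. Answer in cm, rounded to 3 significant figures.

The Brenen ice shelf system is floating and already displaces its own weight of water, so its melt adds essentially nothing to sea level.
Vinor: ice volume = 354 km² × 955 m = 338.1 km³; 338.1 × (920/999.4) = 311.2 km³ of water.
Vinard: ice volume = 778 km² × 244 m = 189.8 km³; 189.8 × (920/999.4) = 174.8 km³ of water.
Total added water ≈ 4.860×10^11 m³ over 3.63×10^14 m² → Δh = 1.34×10^-3 m = 0.134 cm.

≈ 0.134 cm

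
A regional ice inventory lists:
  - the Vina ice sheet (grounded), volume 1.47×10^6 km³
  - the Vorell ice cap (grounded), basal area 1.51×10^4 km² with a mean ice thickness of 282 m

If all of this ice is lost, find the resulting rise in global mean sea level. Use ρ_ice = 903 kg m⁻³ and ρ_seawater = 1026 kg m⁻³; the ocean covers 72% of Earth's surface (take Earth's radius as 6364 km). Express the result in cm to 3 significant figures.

Vina: 1.47×10^6 km³ × (903/1026) = 1.294×10^6 km³ of water.
Vorell: ice volume = 1.51×10^4 km² × 282 m = 4258 km³; 4258 × (903/1026) = 3748 km³ of water.
Total added water ≈ 1.298×10^15 m³ over 3.66×10^14 m² → Δh = 3.54 m = 354 cm.

≈ 354 cm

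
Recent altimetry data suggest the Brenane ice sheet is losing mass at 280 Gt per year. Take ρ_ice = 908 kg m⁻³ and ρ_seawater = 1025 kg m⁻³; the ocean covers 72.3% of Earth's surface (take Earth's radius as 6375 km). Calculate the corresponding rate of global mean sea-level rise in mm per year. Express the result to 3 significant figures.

ρ_w = 1025 kg m⁻³. Annual water volume added = 280 Gt / ρ_w = 2.800×10^14 kg / 1025 kg m⁻³ = 2.732×10^11 m³.
Δh per year = 2.732×10^11 / 3.69×10^14 = 7.40×10^-4 m = 0.740 mm.

≈ 0.740 mm/yr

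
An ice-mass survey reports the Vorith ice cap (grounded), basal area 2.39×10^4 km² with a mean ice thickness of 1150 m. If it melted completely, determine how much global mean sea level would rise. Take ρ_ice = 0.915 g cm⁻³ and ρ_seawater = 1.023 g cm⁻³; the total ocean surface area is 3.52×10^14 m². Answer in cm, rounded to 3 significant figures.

≈ 6.98 cm

Vorith: ice volume = 2.39×10^4 km² × 1150 m = 2.748×10^4 km³; 2.748×10^4 × (915/1023) = 2.458×10^4 km³ of water.
Spread over 3.52×10^14 m² of ocean, Δh = 2.458×10^13 / 3.52×10^14 = 0.0698 m = 6.98 cm.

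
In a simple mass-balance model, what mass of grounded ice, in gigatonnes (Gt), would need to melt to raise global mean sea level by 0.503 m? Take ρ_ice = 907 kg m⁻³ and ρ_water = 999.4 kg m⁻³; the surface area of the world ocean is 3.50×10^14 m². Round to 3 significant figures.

≈ 1.76×10^5 Gt

Required water volume = Δh × A = 0.503 m × 3.50×10^14 m² = 1.760×10^14 m³.
ρ_w = 999.4 kg m⁻³, so the mass of water = 1.760×10^14 m³ × 999.4 kg m⁻³ = 1.759×10^17 kg = 1.76×10^5 Gt (and the same mass of ice, by conservation).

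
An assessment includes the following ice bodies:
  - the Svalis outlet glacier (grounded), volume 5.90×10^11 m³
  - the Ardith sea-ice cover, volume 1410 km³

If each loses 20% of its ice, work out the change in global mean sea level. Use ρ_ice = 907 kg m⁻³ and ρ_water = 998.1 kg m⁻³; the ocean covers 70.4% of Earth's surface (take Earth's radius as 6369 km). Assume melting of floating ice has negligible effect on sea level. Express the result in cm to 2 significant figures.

Svalis: 0.2 × 5.90×10^11 m³ × (907/998.1) = 1.072×10^11 m³ of water.
The Ardith sea-ice cover is floating and already displaces its own weight of water, so its melt adds essentially nothing to sea level.
Total added water ≈ 1.072×10^11 m³ over 3.59×10^14 m² → Δh = 2.99×10^-4 m = 0.030 cm.

≈ 0.030 cm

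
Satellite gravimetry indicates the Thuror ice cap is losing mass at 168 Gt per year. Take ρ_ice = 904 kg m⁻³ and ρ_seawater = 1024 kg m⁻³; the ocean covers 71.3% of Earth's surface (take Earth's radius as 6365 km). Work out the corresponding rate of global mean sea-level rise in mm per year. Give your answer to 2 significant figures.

≈ 0.45 mm/yr

ρ_w = 1024 kg m⁻³. Annual water volume added = 168 Gt / ρ_w = 1.680×10^14 kg / 1024 kg m⁻³ = 1.641×10^11 m³.
Δh per year = 1.641×10^11 / 3.63×10^14 = 4.52×10^-4 m = 0.45 mm.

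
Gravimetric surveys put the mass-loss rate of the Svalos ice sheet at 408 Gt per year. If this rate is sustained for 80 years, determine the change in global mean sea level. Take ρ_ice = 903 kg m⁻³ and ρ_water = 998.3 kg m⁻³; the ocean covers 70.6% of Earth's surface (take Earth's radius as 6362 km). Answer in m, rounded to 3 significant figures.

Total mass lost = 408 Gt/yr × 80 yr = 3.264×10^4 Gt = 3.264×10^16 kg.
ρ_w = 998.3 kg m⁻³, so water volume = 3.264×10^16 / 998.3 = 3.270×10^13 m³.
Δh = 3.270×10^13 / 3.59×10^14 = 0.0911 m.

≈ 0.0911 m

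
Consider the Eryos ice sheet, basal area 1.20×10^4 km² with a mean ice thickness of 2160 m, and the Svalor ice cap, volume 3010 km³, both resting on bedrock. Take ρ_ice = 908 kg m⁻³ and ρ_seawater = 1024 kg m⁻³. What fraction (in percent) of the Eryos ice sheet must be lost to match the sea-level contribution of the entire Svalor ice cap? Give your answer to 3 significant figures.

≈ 11.6 %

Equal sea-level rise means equal mass of meltwater, i.e. equal mass of ice lost.
Ice mass of Svalor: 2.733×10^15 kg; ice mass of Eryos: 2.354×10^16 kg.
Fraction required = 2.733×10^15 / 2.354×10^16 = 0.116 → 11.6 %.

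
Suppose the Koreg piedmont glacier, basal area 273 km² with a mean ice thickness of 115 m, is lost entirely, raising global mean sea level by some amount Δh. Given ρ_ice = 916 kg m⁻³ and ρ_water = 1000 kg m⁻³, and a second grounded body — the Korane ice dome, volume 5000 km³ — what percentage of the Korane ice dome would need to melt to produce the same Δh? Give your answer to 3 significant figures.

≈ 0.628 %

Equal sea-level rise means equal mass of meltwater, i.e. equal mass of ice lost.
Ice mass of Koreg: 2.876×10^13 kg; ice mass of Korane: 4.580×10^15 kg.
Fraction required = 2.876×10^13 / 4.580×10^15 = 6.28×10^-3 → 0.628 %.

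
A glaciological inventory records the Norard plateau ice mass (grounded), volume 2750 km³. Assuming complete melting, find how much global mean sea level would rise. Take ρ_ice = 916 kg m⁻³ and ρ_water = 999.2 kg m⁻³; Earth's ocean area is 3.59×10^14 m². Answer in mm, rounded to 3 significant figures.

Norard: 2750 km³ × (916/999.2) = 2521 km³ of water.
Spread over 3.59×10^14 m² of ocean, Δh = 2.521×10^12 / 3.59×10^14 = 7.02×10^-3 m = 7.02 mm.

≈ 7.02 mm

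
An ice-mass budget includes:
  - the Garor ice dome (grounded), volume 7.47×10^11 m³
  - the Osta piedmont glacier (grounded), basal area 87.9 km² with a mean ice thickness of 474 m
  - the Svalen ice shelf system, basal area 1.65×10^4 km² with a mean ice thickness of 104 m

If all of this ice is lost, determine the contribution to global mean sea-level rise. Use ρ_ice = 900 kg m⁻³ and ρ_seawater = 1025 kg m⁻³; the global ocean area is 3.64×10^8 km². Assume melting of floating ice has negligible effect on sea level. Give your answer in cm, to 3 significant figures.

Garor: 7.47×10^11 m³ × (900/1025) = 6.559×10^11 m³ of water.
Osta: ice volume = 87.9 km² × 474 m = 41.66 km³; 41.66 × (900/1025) = 36.58 km³ of water.
The Svalen ice shelf system is floating and already displaces its own weight of water, so its melt adds essentially nothing to sea level.
Total added water ≈ 6.925×10^11 m³ over 3.64×10^14 m² → Δh = 1.90×10^-3 m = 0.190 cm.

≈ 0.190 cm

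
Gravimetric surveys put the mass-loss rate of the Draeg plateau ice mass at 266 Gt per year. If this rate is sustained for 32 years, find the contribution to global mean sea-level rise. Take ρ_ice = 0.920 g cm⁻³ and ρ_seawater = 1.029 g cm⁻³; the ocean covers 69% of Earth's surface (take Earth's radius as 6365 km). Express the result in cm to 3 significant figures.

≈ 2.35 cm

Total mass lost = 266 Gt/yr × 32 yr = 8512 Gt = 8.512×10^15 kg.
ρ_w = 1.029 g cm⁻³ = 1029 kg m⁻³, so water volume = 8.512×10^15 / 1029 = 8.272×10^12 m³.
Δh = 8.272×10^12 / 3.51×10^14 = 0.0235 m = 2.35 cm.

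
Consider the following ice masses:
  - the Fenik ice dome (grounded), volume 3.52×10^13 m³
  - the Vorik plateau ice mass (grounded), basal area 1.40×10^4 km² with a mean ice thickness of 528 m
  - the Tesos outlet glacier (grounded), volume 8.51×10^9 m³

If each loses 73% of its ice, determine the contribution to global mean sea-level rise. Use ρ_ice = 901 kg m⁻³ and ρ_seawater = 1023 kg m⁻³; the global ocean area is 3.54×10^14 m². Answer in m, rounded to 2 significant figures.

Fenik: 0.73 × 3.52×10^13 m³ × (901/1023) = 2.263×10^13 m³ of water.
Vorik: ice volume = 1.40×10^4 km² × 528 m = 7392 km³; 0.73 × 7392 × (901/1023) = 4753 km³ of water.
Tesos: 0.73 × 8.51×10^9 m³ × (901/1023) = 5.471×10^9 m³ of water.
Total added water ≈ 2.739×10^13 m³ over 3.54×10^14 m² → Δh = 0.0774 m.

≈ 0.077 m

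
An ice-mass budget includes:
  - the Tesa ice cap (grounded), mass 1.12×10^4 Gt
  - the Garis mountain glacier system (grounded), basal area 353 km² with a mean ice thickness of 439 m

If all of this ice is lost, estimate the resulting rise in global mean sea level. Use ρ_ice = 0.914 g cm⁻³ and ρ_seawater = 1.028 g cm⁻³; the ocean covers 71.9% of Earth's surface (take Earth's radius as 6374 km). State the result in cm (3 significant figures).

Tesa: 1.12×10^4 Gt = 1.120×10^16 kg; dividing by ρ_w = 1.028 g cm⁻³ = 1028 kg m⁻³ gives 1.089×10^13 m³ of water.
Garis: ice volume = 353 km² × 439 m = 155.0 km³; 155.0 × (914/1028) = 137.8 km³ of water.
Total added water ≈ 1.103×10^13 m³ over 3.67×10^14 m² → Δh = 0.0301 m = 3.01 cm.

≈ 3.01 cm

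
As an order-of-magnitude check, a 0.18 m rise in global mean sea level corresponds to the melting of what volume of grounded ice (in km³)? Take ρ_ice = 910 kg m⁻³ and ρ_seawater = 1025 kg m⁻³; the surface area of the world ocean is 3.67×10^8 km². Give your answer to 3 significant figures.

≈ 7.44×10^4 km³

Required water volume = Δh × A = 0.18 m × 3.67×10^14 m² = 6.606×10^13 m³ = 6.606×10^4 km³.
Ice volume = water volume × ρ_w/ρ_ice = 6.606×10^4 × 1025/910 = 7.44×10^4 km³.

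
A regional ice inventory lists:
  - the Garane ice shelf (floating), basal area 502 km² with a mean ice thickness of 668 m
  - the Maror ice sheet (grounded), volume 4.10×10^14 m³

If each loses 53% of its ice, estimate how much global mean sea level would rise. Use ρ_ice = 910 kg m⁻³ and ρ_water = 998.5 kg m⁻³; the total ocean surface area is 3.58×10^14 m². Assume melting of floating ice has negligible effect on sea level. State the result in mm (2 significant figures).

The Garane ice shelf is floating and already displaces its own weight of water, so its melt adds essentially nothing to sea level.
Maror: 0.53 × 4.10×10^14 m³ × (910/998.5) = 1.980×10^14 m³ of water.
Total added water ≈ 1.980×10^14 m³ over 3.58×10^14 m² → Δh = 0.553 m = 550 mm.

≈ 550 mm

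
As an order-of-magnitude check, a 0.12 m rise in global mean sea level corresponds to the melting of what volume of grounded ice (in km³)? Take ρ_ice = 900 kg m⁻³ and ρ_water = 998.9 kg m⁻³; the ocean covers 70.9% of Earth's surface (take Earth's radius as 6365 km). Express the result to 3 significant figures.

Required water volume = Δh × A = 0.12 m × 3.61×10^14 m² = 4.331×10^13 m³ = 4.331×10^4 km³.
Ice volume = water volume × ρ_w/ρ_ice = 4.331×10^4 × 998.9/900 = 4.81×10^4 km³.

≈ 4.81×10^4 km³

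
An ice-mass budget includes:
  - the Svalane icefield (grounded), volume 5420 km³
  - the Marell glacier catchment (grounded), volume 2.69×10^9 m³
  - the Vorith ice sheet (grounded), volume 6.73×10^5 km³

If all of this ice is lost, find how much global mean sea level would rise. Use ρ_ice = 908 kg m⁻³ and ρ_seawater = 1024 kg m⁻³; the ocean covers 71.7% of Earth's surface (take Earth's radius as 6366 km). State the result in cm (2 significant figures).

Svalane: 5420 km³ × (908/1024) = 4806 km³ of water.
Marell: 2.69×10^9 m³ × (908/1024) = 2.385×10^9 m³ of water.
Vorith: 6.73×10^5 km³ × (908/1024) = 5.968×10^5 km³ of water.
Total added water ≈ 6.016×10^14 m³ over 3.65×10^14 m² → Δh = 1.65 m = 160 cm.

≈ 160 cm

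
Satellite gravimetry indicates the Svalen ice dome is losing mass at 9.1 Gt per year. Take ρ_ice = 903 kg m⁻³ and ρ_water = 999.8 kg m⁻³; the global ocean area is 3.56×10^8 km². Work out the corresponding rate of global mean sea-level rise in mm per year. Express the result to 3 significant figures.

ρ_w = 999.8 kg m⁻³. Annual water volume added = 9.1 Gt / ρ_w = 9.100×10^12 kg / 999.8 kg m⁻³ = 9.102×10^9 m³.
Δh per year = 9.102×10^9 / 3.56×10^14 = 2.56×10^-5 m = 0.0256 mm.

≈ 0.0256 mm/yr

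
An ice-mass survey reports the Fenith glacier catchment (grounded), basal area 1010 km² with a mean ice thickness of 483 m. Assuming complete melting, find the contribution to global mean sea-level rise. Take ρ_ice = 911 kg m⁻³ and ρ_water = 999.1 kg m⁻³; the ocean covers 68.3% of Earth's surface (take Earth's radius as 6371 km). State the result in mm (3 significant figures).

Fenith: ice volume = 1010 km² × 483 m = 487.8 km³; 487.8 × (911/999.1) = 444.8 km³ of water.
Spread over 3.48×10^14 m² of ocean, Δh = 4.448×10^11 / 3.48×10^14 = 1.28×10^-3 m = 1.28 mm.

≈ 1.28 mm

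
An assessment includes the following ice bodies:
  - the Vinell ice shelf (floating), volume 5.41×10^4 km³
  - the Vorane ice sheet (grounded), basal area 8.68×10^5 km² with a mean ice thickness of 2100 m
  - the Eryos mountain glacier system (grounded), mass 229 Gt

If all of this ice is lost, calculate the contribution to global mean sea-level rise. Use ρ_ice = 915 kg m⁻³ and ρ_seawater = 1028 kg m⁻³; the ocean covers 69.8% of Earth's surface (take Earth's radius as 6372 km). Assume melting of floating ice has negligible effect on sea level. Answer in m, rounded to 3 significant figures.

≈ 4.56 m

The Vinell ice shelf is floating and already displaces its own weight of water, so its melt adds essentially nothing to sea level.
Vorane: ice volume = 8.68×10^5 km² × 2100 m = 1.823×10^6 km³; 1.823×10^6 × (915/1028) = 1.622×10^6 km³ of water.
Eryos: 229 Gt = 2.290×10^14 kg; dividing by ρ_w = 1028 kg m⁻³ gives 2.228×10^11 m³ of water.
Total added water ≈ 1.623×10^15 m³ over 3.56×10^14 m² → Δh = 4.56 m.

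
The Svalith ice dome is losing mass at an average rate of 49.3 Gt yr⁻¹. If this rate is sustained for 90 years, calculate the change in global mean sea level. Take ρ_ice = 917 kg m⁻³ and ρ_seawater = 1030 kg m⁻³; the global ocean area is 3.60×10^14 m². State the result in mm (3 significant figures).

≈ 12.0 mm

Total mass lost = 49.3 Gt/yr × 90 yr = 4437 Gt = 4.437×10^15 kg.
ρ_w = 1030 kg m⁻³, so water volume = 4.437×10^15 / 1030 = 4.308×10^12 m³.
Δh = 4.308×10^12 / 3.60×10^14 = 0.0120 m = 12.0 mm.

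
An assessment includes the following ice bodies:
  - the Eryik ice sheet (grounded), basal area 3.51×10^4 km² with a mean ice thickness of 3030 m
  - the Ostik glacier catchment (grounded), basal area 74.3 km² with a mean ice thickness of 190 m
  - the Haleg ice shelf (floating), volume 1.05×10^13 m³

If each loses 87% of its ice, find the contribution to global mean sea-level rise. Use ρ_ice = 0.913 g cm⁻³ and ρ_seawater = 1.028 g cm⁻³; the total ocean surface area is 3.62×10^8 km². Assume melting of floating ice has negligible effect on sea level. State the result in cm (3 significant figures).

≈ 22.7 cm

Eryik: ice volume = 3.51×10^4 km² × 3030 m = 1.064×10^5 km³; 0.87 × 1.064×10^5 × (913/1028) = 8.218×10^4 km³ of water.
Ostik: ice volume = 74.3 km² × 190 m = 14.12 km³; 0.87 × 14.12 × (913/1028) = 10.91 km³ of water.
The Haleg ice shelf is floating and already displaces its own weight of water, so its melt adds essentially nothing to sea level.
Total added water ≈ 8.219×10^13 m³ over 3.62×10^14 m² → Δh = 0.227 m = 22.7 cm.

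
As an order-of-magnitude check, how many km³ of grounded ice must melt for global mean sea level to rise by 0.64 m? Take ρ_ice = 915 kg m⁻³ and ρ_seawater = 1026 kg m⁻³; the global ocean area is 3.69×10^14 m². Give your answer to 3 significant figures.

Required water volume = Δh × A = 0.64 m × 3.69×10^14 m² = 2.362×10^14 m³ = 2.362×10^5 km³.
Ice volume = water volume × ρ_w/ρ_ice = 2.362×10^5 × 1026/915 = 2.65×10^5 km³.

≈ 2.65×10^5 km³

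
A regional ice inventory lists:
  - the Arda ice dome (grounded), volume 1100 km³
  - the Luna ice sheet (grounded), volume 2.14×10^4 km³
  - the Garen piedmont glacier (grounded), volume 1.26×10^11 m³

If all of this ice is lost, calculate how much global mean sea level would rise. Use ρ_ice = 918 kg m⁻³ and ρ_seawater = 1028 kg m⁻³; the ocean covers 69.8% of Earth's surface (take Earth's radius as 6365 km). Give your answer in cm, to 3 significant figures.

≈ 5.69 cm

Arda: 1100 km³ × (918/1028) = 982.3 km³ of water.
Luna: 2.14×10^4 km³ × (918/1028) = 1.911×10^4 km³ of water.
Garen: 1.26×10^11 m³ × (918/1028) = 1.125×10^11 m³ of water.
Total added water ≈ 2.020×10^13 m³ over 3.55×10^14 m² → Δh = 0.0569 m = 5.69 cm.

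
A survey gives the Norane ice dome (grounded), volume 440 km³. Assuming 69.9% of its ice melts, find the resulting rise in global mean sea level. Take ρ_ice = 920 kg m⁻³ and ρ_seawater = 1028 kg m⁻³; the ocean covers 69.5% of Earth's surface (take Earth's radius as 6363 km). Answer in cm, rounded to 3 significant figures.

≈ 0.0778 cm

Norane: 0.699 × 440 km³ × (920/1028) = 275.2 km³ of water.
Spread over 3.54×10^14 m² of ocean, Δh = 2.752×10^11 / 3.54×10^14 = 7.78×10^-4 m = 0.0778 cm.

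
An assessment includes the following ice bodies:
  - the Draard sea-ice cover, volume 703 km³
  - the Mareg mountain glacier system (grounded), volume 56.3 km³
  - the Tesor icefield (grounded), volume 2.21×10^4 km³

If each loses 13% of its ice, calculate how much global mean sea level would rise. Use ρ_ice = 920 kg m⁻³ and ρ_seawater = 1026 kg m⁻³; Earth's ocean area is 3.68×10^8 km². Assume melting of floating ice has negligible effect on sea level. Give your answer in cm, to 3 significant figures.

The Draard sea-ice cover is floating and already displaces its own weight of water, so its melt adds essentially nothing to sea level.
Mareg: 0.13 × 56.3 km³ × (920/1026) = 6.563 km³ of water.
Tesor: 0.13 × 2.21×10^4 km³ × (920/1026) = 2576 km³ of water.
Total added water ≈ 2.583×10^12 m³ over 3.68×10^14 m² → Δh = 7.02×10^-3 m = 0.702 cm.

≈ 0.702 cm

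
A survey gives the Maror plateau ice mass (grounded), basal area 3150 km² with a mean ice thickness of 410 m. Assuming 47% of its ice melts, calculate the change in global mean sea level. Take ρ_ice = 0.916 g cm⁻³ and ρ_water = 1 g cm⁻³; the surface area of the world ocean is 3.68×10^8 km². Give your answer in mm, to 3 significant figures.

Maror: ice volume = 3150 km² × 410 m = 1292 km³; 0.47 × 1292 × (916/1000) = 556.0 km³ of water.
Spread over 3.68×10^14 m² of ocean, Δh = 5.560×10^11 / 3.68×10^14 = 1.51×10^-3 m = 1.51 mm.

≈ 1.51 mm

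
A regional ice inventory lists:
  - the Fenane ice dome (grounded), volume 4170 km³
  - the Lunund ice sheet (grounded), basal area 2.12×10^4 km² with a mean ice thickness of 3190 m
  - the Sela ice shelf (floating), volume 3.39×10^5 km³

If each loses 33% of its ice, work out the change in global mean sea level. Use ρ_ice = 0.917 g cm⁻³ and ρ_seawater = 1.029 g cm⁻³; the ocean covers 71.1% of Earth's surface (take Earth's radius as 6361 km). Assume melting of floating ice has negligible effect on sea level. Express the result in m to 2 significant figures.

Fenane: 0.33 × 4170 km³ × (917/1029) = 1226 km³ of water.
Lunund: ice volume = 2.12×10^4 km² × 3190 m = 6.763×10^4 km³; 0.33 × 6.763×10^4 × (917/1029) = 1.989×10^4 km³ of water.
The Sela ice shelf is floating and already displaces its own weight of water, so its melt adds essentially nothing to sea level.
Total added water ≈ 2.111×10^13 m³ over 3.62×10^14 m² → Δh = 0.0584 m.

≈ 0.058 m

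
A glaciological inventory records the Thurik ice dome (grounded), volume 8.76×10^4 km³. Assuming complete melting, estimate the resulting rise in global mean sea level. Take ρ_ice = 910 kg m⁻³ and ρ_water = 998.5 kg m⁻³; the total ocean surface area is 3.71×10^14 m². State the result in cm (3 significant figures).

≈ 21.5 cm

Thurik: 8.76×10^4 km³ × (910/998.5) = 7.984×10^4 km³ of water.
Spread over 3.71×10^14 m² of ocean, Δh = 7.984×10^13 / 3.71×10^14 = 0.215 m = 21.5 cm.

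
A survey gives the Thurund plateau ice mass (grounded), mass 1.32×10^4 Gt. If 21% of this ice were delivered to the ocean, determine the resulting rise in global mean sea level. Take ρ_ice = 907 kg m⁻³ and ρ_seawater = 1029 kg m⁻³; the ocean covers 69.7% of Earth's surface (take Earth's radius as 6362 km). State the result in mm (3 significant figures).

≈ 7.60 mm

Thurund: 0.21 × 1.32×10^4 Gt = 2.772×10^15 kg; dividing by ρ_w = 1029 kg m⁻³ gives 2.694×10^12 m³ of water.
Spread over 3.55×10^14 m² of ocean, Δh = 2.694×10^12 / 3.55×10^14 = 7.60×10^-3 m = 7.60 mm.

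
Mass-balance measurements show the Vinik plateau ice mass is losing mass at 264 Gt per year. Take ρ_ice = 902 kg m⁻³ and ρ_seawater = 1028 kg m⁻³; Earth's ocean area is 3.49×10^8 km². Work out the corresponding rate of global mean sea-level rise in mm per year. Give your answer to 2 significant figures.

≈ 0.74 mm/yr

ρ_w = 1028 kg m⁻³. Annual water volume added = 264 Gt / ρ_w = 2.640×10^14 kg / 1028 kg m⁻³ = 2.568×10^11 m³.
Δh per year = 2.568×10^11 / 3.49×10^14 = 7.36×10^-4 m = 0.74 mm.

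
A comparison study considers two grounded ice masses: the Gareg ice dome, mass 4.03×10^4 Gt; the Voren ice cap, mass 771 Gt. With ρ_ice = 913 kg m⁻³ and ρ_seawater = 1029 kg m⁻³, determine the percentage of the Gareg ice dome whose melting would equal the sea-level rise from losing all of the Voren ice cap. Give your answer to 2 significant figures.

Equal sea-level rise means equal mass of meltwater, i.e. equal mass of ice lost.
Ice mass of Voren: 7.710×10^14 kg; ice mass of Gareg: 4.030×10^16 kg.
Fraction required = 7.710×10^14 / 4.030×10^16 = 0.0191 → 1.9 %.

≈ 1.9 %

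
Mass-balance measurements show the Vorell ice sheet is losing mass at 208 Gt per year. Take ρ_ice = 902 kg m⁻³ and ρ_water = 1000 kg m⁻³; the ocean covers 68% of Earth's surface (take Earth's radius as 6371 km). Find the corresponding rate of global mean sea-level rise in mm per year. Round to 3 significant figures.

ρ_w = 1000 kg m⁻³. Annual water volume added = 208 Gt / ρ_w = 2.080×10^14 kg / 1000 kg m⁻³ = 2.080×10^11 m³.
Δh per year = 2.080×10^11 / 3.47×10^14 = 6.00×10^-4 m = 0.600 mm.

≈ 0.600 mm/yr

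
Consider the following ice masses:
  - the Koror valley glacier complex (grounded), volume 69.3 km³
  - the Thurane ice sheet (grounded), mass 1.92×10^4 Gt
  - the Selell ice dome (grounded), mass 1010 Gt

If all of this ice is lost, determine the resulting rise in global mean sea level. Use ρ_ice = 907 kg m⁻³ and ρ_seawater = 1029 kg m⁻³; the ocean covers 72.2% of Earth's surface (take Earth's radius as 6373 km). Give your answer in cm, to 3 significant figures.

≈ 5.35 cm

Koror: 69.3 km³ × (907/1029) = 61.08 km³ of water.
Thurane: 1.92×10^4 Gt = 1.920×10^16 kg; dividing by ρ_w = 1029 kg m⁻³ gives 1.866×10^13 m³ of water.
Selell: 1010 Gt = 1.010×10^15 kg; dividing by ρ_w = 1029 kg m⁻³ gives 9.815×10^11 m³ of water.
Total added water ≈ 1.970×10^13 m³ over 3.68×10^14 m² → Δh = 0.0535 m = 5.35 cm.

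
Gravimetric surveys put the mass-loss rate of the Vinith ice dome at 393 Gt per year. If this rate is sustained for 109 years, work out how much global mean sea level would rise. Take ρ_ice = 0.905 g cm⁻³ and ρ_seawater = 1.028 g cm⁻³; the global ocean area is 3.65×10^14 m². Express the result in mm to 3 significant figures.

≈ 114 mm

Total mass lost = 393 Gt/yr × 109 yr = 4.284×10^4 Gt = 4.284×10^16 kg.
ρ_w = 1.028 g cm⁻³ = 1028 kg m⁻³, so water volume = 4.284×10^16 / 1028 = 4.167×10^13 m³.
Δh = 4.167×10^13 / 3.65×10^14 = 0.114 m = 114 mm.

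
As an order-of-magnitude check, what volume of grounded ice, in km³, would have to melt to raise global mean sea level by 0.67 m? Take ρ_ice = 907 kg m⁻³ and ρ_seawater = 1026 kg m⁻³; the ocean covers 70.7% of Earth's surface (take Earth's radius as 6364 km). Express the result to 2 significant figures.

Required water volume = Δh × A = 0.67 m × 3.60×10^14 m² = 2.411×10^14 m³ = 2.411×10^5 km³.
Ice volume = water volume × ρ_w/ρ_ice = 2.411×10^5 × 1026/907 = 2.7×10^5 km³.

≈ 2.7×10^5 km³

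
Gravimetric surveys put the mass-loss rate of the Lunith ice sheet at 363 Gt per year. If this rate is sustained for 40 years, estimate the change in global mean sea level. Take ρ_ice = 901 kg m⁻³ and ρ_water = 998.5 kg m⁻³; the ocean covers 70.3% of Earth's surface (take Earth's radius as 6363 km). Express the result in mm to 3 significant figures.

≈ 40.7 mm

Total mass lost = 363 Gt/yr × 40 yr = 1.452×10^4 Gt = 1.452×10^16 kg.
ρ_w = 998.5 kg m⁻³, so water volume = 1.452×10^16 / 998.5 = 1.454×10^13 m³.
Δh = 1.454×10^13 / 3.58×10^14 = 0.0407 m = 40.7 mm.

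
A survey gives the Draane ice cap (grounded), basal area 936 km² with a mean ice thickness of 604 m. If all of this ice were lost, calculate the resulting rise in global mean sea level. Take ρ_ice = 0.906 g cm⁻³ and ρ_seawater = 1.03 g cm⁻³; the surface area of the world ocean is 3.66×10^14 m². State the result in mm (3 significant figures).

Draane: ice volume = 936 km² × 604 m = 565.3 km³; 565.3 × (906/1030) = 497.3 km³ of water.
Spread over 3.66×10^14 m² of ocean, Δh = 4.973×10^11 / 3.66×10^14 = 1.36×10^-3 m = 1.36 mm.

≈ 1.36 mm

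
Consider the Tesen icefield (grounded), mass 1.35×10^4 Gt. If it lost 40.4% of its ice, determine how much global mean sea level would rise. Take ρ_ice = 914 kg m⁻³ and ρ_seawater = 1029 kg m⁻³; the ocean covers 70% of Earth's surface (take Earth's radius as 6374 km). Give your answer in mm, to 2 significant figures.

≈ 15 mm

Tesen: 0.404 × 1.35×10^4 Gt = 5.454×10^15 kg; dividing by ρ_w = 1029 kg m⁻³ gives 5.300×10^12 m³ of water.
Spread over 3.57×10^14 m² of ocean, Δh = 5.300×10^12 / 3.57×10^14 = 0.0148 m = 15 mm.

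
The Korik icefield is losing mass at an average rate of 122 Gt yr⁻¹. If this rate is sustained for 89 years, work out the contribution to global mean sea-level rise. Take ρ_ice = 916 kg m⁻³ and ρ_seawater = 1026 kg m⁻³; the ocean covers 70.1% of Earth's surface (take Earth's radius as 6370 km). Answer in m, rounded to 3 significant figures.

Total mass lost = 122 Gt/yr × 89 yr = 1.086×10^4 Gt = 1.086×10^16 kg.
ρ_w = 1026 kg m⁻³, so water volume = 1.086×10^16 / 1026 = 1.058×10^13 m³.
Δh = 1.058×10^13 / 3.57×10^14 = 0.0296 m.

≈ 0.0296 m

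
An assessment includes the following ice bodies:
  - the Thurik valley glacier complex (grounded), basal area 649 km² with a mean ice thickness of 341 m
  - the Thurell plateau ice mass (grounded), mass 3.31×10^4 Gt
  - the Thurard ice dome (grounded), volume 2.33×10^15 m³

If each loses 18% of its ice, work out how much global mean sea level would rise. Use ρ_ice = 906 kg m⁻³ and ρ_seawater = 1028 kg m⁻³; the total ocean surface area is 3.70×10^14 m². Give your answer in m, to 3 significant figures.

Thurik: ice volume = 649 km² × 341 m = 221.3 km³; 0.18 × 221.3 × (906/1028) = 35.11 km³ of water.
Thurell: 0.18 × 3.31×10^4 Gt = 5.958×10^15 kg; dividing by ρ_w = 1028 kg m⁻³ gives 5.796×10^12 m³ of water.
Thurard: 0.18 × 2.33×10^15 m³ × (906/1028) = 3.696×10^14 m³ of water.
Total added water ≈ 3.755×10^14 m³ over 3.70×10^14 m² → Δh = 1.01 m.

≈ 1.01 m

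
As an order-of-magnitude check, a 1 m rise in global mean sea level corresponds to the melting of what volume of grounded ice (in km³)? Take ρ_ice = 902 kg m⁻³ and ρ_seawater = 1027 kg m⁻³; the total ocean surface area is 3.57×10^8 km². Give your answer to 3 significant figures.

≈ 4.06×10^5 km³

Required water volume = Δh × A = 1 m × 3.57×10^14 m² = 3.570×10^14 m³ = 3.570×10^5 km³.
Ice volume = water volume × ρ_w/ρ_ice = 3.570×10^5 × 1027/902 = 4.06×10^5 km³.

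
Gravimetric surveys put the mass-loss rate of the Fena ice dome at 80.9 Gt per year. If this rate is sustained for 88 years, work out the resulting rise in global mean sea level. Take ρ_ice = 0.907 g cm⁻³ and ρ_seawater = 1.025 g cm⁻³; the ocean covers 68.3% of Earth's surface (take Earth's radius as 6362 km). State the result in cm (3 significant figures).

Total mass lost = 80.9 Gt/yr × 88 yr = 7119 Gt = 7.119×10^15 kg.
ρ_w = 1.025 g cm⁻³ = 1025 kg m⁻³, so water volume = 7.119×10^15 / 1025 = 6.946×10^12 m³.
Δh = 6.946×10^12 / 3.47×10^14 = 0.0200 m = 2.00 cm.

≈ 2.00 cm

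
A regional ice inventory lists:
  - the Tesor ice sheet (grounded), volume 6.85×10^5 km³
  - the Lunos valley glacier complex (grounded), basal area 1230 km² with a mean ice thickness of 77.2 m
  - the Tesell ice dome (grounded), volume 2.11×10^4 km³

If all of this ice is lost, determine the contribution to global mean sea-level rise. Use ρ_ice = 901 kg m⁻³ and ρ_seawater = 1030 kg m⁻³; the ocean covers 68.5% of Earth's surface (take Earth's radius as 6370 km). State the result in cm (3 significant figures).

≈ 177 cm

Tesor: 6.85×10^5 km³ × (901/1030) = 5.992×10^5 km³ of water.
Lunos: ice volume = 1230 km² × 77.2 m = 94.96 km³; 94.96 × (901/1030) = 83.06 km³ of water.
Tesell: 2.11×10^4 km³ × (901/1030) = 1.846×10^4 km³ of water.
Total added water ≈ 6.177×10^14 m³ over 3.49×10^14 m² → Δh = 1.77 m = 177 cm.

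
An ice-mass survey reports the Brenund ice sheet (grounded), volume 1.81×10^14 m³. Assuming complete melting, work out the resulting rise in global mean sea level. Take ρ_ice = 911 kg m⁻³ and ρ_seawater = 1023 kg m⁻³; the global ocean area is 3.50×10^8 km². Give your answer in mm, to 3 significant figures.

≈ 461 mm

Brenund: 1.81×10^14 m³ × (911/1023) = 1.612×10^14 m³ of water.
Spread over 3.50×10^14 m² of ocean, Δh = 1.612×10^14 / 3.50×10^14 = 0.461 m = 461 mm.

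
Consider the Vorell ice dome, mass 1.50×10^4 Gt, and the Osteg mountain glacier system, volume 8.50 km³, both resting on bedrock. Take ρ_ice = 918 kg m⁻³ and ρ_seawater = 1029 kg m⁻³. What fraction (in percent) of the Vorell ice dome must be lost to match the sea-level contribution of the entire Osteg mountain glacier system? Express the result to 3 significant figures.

≈ 0.0520 %

Equal sea-level rise means equal mass of meltwater, i.e. equal mass of ice lost.
Ice mass of Osteg: 7.803×10^12 kg; ice mass of Vorell: 1.500×10^16 kg.
Fraction required = 7.803×10^12 / 1.500×10^16 = 5.20×10^-4 → 0.0520 %.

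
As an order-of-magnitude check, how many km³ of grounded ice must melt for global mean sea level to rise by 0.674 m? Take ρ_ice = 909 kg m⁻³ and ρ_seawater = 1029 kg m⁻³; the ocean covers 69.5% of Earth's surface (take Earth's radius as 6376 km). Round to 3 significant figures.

≈ 2.71×10^5 km³

Required water volume = Δh × A = 0.674 m × 3.55×10^14 m² = 2.393×10^14 m³ = 2.393×10^5 km³.
Ice volume = water volume × ρ_w/ρ_ice = 2.393×10^5 × 1029/909 = 2.71×10^5 km³.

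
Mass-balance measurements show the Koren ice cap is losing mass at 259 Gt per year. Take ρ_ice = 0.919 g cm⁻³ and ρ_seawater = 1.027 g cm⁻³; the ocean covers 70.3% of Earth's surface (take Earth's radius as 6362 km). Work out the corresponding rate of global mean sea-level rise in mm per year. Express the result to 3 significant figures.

≈ 0.705 mm/yr

ρ_w = 1.027 g cm⁻³ = 1027 kg m⁻³. Annual water volume added = 259 Gt / ρ_w = 2.590×10^14 kg / 1027 kg m⁻³ = 2.522×10^11 m³.
Δh per year = 2.522×10^11 / 3.58×10^14 = 7.05×10^-4 m = 0.705 mm.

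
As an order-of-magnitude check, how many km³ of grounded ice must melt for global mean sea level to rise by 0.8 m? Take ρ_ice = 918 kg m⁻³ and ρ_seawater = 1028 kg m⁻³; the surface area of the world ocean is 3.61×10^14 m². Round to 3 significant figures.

Required water volume = Δh × A = 0.8 m × 3.61×10^14 m² = 2.888×10^14 m³ = 2.888×10^5 km³.
Ice volume = water volume × ρ_w/ρ_ice = 2.888×10^5 × 1028/918 = 3.23×10^5 km³.

≈ 3.23×10^5 km³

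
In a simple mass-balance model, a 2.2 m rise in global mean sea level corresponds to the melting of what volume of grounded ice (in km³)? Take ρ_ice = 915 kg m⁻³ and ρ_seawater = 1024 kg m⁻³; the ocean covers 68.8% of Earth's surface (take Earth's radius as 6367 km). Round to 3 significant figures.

Required water volume = Δh × A = 2.2 m × 3.50×10^14 m² = 7.711×10^14 m³ = 7.711×10^5 km³.
Ice volume = water volume × ρ_w/ρ_ice = 7.711×10^5 × 1024/915 = 8.63×10^5 km³.

≈ 8.63×10^5 km³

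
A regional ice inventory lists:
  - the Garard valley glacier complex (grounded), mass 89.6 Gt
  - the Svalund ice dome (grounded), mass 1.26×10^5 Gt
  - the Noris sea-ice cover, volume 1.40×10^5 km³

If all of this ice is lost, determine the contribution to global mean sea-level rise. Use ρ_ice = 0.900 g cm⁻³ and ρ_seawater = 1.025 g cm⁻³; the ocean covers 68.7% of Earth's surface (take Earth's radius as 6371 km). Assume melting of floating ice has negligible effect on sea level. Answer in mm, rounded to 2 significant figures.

Garard: 89.6 Gt = 8.960×10^13 kg; dividing by ρ_w = 1.025 g cm⁻³ = 1025 kg m⁻³ gives 8.741×10^10 m³ of water.
Svalund: 1.26×10^5 Gt = 1.260×10^17 kg; dividing by ρ_w = 1025 kg m⁻³ gives 1.229×10^14 m³ of water.
The Noris sea-ice cover is floating and already displaces its own weight of water, so its melt adds essentially nothing to sea level.
Total added water ≈ 1.230×10^14 m³ over 3.50×10^14 m² → Δh = 0.351 m = 350 mm.

≈ 350 mm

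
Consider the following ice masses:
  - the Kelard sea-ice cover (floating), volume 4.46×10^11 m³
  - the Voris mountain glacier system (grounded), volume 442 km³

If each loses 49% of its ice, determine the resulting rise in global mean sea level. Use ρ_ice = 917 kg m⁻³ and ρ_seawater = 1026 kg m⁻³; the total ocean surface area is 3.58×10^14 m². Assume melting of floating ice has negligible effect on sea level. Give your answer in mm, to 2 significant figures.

The Kelard sea-ice cover is floating and already displaces its own weight of water, so its melt adds essentially nothing to sea level.
Voris: 0.49 × 442 km³ × (917/1026) = 193.6 km³ of water.
Total added water ≈ 1.936×10^11 m³ over 3.58×10^14 m² → Δh = 5.41×10^-4 m = 0.54 mm.

≈ 0.54 mm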